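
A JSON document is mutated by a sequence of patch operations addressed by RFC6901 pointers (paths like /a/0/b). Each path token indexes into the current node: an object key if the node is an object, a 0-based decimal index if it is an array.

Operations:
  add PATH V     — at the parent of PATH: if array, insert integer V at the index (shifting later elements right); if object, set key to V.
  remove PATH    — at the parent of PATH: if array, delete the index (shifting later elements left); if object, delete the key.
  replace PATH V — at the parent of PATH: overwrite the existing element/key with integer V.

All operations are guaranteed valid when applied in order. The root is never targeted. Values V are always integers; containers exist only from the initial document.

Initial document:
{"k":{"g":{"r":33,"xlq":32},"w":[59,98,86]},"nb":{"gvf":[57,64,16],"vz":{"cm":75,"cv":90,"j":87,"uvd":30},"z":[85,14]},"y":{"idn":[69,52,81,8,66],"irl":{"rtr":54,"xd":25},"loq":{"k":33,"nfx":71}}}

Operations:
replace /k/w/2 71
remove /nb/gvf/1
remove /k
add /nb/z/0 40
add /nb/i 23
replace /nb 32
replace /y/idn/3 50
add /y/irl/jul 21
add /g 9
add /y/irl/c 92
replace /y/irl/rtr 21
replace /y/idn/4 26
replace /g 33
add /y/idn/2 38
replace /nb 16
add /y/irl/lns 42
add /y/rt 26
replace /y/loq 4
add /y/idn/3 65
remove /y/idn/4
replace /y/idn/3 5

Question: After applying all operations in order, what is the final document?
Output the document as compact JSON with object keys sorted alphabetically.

Answer: {"g":33,"nb":16,"y":{"idn":[69,52,38,5,50,26],"irl":{"c":92,"jul":21,"lns":42,"rtr":21,"xd":25},"loq":4,"rt":26}}

Derivation:
After op 1 (replace /k/w/2 71): {"k":{"g":{"r":33,"xlq":32},"w":[59,98,71]},"nb":{"gvf":[57,64,16],"vz":{"cm":75,"cv":90,"j":87,"uvd":30},"z":[85,14]},"y":{"idn":[69,52,81,8,66],"irl":{"rtr":54,"xd":25},"loq":{"k":33,"nfx":71}}}
After op 2 (remove /nb/gvf/1): {"k":{"g":{"r":33,"xlq":32},"w":[59,98,71]},"nb":{"gvf":[57,16],"vz":{"cm":75,"cv":90,"j":87,"uvd":30},"z":[85,14]},"y":{"idn":[69,52,81,8,66],"irl":{"rtr":54,"xd":25},"loq":{"k":33,"nfx":71}}}
After op 3 (remove /k): {"nb":{"gvf":[57,16],"vz":{"cm":75,"cv":90,"j":87,"uvd":30},"z":[85,14]},"y":{"idn":[69,52,81,8,66],"irl":{"rtr":54,"xd":25},"loq":{"k":33,"nfx":71}}}
After op 4 (add /nb/z/0 40): {"nb":{"gvf":[57,16],"vz":{"cm":75,"cv":90,"j":87,"uvd":30},"z":[40,85,14]},"y":{"idn":[69,52,81,8,66],"irl":{"rtr":54,"xd":25},"loq":{"k":33,"nfx":71}}}
After op 5 (add /nb/i 23): {"nb":{"gvf":[57,16],"i":23,"vz":{"cm":75,"cv":90,"j":87,"uvd":30},"z":[40,85,14]},"y":{"idn":[69,52,81,8,66],"irl":{"rtr":54,"xd":25},"loq":{"k":33,"nfx":71}}}
After op 6 (replace /nb 32): {"nb":32,"y":{"idn":[69,52,81,8,66],"irl":{"rtr":54,"xd":25},"loq":{"k":33,"nfx":71}}}
After op 7 (replace /y/idn/3 50): {"nb":32,"y":{"idn":[69,52,81,50,66],"irl":{"rtr":54,"xd":25},"loq":{"k":33,"nfx":71}}}
After op 8 (add /y/irl/jul 21): {"nb":32,"y":{"idn":[69,52,81,50,66],"irl":{"jul":21,"rtr":54,"xd":25},"loq":{"k":33,"nfx":71}}}
After op 9 (add /g 9): {"g":9,"nb":32,"y":{"idn":[69,52,81,50,66],"irl":{"jul":21,"rtr":54,"xd":25},"loq":{"k":33,"nfx":71}}}
After op 10 (add /y/irl/c 92): {"g":9,"nb":32,"y":{"idn":[69,52,81,50,66],"irl":{"c":92,"jul":21,"rtr":54,"xd":25},"loq":{"k":33,"nfx":71}}}
After op 11 (replace /y/irl/rtr 21): {"g":9,"nb":32,"y":{"idn":[69,52,81,50,66],"irl":{"c":92,"jul":21,"rtr":21,"xd":25},"loq":{"k":33,"nfx":71}}}
After op 12 (replace /y/idn/4 26): {"g":9,"nb":32,"y":{"idn":[69,52,81,50,26],"irl":{"c":92,"jul":21,"rtr":21,"xd":25},"loq":{"k":33,"nfx":71}}}
After op 13 (replace /g 33): {"g":33,"nb":32,"y":{"idn":[69,52,81,50,26],"irl":{"c":92,"jul":21,"rtr":21,"xd":25},"loq":{"k":33,"nfx":71}}}
After op 14 (add /y/idn/2 38): {"g":33,"nb":32,"y":{"idn":[69,52,38,81,50,26],"irl":{"c":92,"jul":21,"rtr":21,"xd":25},"loq":{"k":33,"nfx":71}}}
After op 15 (replace /nb 16): {"g":33,"nb":16,"y":{"idn":[69,52,38,81,50,26],"irl":{"c":92,"jul":21,"rtr":21,"xd":25},"loq":{"k":33,"nfx":71}}}
After op 16 (add /y/irl/lns 42): {"g":33,"nb":16,"y":{"idn":[69,52,38,81,50,26],"irl":{"c":92,"jul":21,"lns":42,"rtr":21,"xd":25},"loq":{"k":33,"nfx":71}}}
After op 17 (add /y/rt 26): {"g":33,"nb":16,"y":{"idn":[69,52,38,81,50,26],"irl":{"c":92,"jul":21,"lns":42,"rtr":21,"xd":25},"loq":{"k":33,"nfx":71},"rt":26}}
After op 18 (replace /y/loq 4): {"g":33,"nb":16,"y":{"idn":[69,52,38,81,50,26],"irl":{"c":92,"jul":21,"lns":42,"rtr":21,"xd":25},"loq":4,"rt":26}}
After op 19 (add /y/idn/3 65): {"g":33,"nb":16,"y":{"idn":[69,52,38,65,81,50,26],"irl":{"c":92,"jul":21,"lns":42,"rtr":21,"xd":25},"loq":4,"rt":26}}
After op 20 (remove /y/idn/4): {"g":33,"nb":16,"y":{"idn":[69,52,38,65,50,26],"irl":{"c":92,"jul":21,"lns":42,"rtr":21,"xd":25},"loq":4,"rt":26}}
After op 21 (replace /y/idn/3 5): {"g":33,"nb":16,"y":{"idn":[69,52,38,5,50,26],"irl":{"c":92,"jul":21,"lns":42,"rtr":21,"xd":25},"loq":4,"rt":26}}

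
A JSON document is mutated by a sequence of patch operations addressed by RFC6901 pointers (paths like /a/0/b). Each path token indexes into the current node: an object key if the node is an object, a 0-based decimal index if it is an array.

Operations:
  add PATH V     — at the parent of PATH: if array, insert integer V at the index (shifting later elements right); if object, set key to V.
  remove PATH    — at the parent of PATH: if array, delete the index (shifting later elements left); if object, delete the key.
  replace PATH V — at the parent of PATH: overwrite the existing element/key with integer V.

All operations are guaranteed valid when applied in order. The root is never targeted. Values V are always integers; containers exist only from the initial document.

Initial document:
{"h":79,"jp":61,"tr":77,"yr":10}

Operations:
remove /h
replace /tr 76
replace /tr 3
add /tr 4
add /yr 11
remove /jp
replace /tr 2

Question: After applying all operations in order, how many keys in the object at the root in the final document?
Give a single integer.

After op 1 (remove /h): {"jp":61,"tr":77,"yr":10}
After op 2 (replace /tr 76): {"jp":61,"tr":76,"yr":10}
After op 3 (replace /tr 3): {"jp":61,"tr":3,"yr":10}
After op 4 (add /tr 4): {"jp":61,"tr":4,"yr":10}
After op 5 (add /yr 11): {"jp":61,"tr":4,"yr":11}
After op 6 (remove /jp): {"tr":4,"yr":11}
After op 7 (replace /tr 2): {"tr":2,"yr":11}
Size at the root: 2

Answer: 2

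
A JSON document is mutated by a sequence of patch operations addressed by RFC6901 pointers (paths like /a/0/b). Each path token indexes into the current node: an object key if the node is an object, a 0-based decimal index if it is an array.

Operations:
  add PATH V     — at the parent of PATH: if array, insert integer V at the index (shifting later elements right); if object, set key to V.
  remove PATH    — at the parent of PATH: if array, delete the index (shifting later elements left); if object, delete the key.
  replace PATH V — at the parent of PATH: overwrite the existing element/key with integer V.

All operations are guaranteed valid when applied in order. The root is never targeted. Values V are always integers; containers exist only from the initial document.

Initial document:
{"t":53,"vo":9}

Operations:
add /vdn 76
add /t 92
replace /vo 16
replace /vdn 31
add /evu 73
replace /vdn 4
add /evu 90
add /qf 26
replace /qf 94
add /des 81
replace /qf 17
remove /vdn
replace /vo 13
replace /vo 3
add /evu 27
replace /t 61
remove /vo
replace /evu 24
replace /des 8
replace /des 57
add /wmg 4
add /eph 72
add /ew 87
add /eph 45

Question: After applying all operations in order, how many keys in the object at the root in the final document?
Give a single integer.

Answer: 7

Derivation:
After op 1 (add /vdn 76): {"t":53,"vdn":76,"vo":9}
After op 2 (add /t 92): {"t":92,"vdn":76,"vo":9}
After op 3 (replace /vo 16): {"t":92,"vdn":76,"vo":16}
After op 4 (replace /vdn 31): {"t":92,"vdn":31,"vo":16}
After op 5 (add /evu 73): {"evu":73,"t":92,"vdn":31,"vo":16}
After op 6 (replace /vdn 4): {"evu":73,"t":92,"vdn":4,"vo":16}
After op 7 (add /evu 90): {"evu":90,"t":92,"vdn":4,"vo":16}
After op 8 (add /qf 26): {"evu":90,"qf":26,"t":92,"vdn":4,"vo":16}
After op 9 (replace /qf 94): {"evu":90,"qf":94,"t":92,"vdn":4,"vo":16}
After op 10 (add /des 81): {"des":81,"evu":90,"qf":94,"t":92,"vdn":4,"vo":16}
After op 11 (replace /qf 17): {"des":81,"evu":90,"qf":17,"t":92,"vdn":4,"vo":16}
After op 12 (remove /vdn): {"des":81,"evu":90,"qf":17,"t":92,"vo":16}
After op 13 (replace /vo 13): {"des":81,"evu":90,"qf":17,"t":92,"vo":13}
After op 14 (replace /vo 3): {"des":81,"evu":90,"qf":17,"t":92,"vo":3}
After op 15 (add /evu 27): {"des":81,"evu":27,"qf":17,"t":92,"vo":3}
After op 16 (replace /t 61): {"des":81,"evu":27,"qf":17,"t":61,"vo":3}
After op 17 (remove /vo): {"des":81,"evu":27,"qf":17,"t":61}
After op 18 (replace /evu 24): {"des":81,"evu":24,"qf":17,"t":61}
After op 19 (replace /des 8): {"des":8,"evu":24,"qf":17,"t":61}
After op 20 (replace /des 57): {"des":57,"evu":24,"qf":17,"t":61}
After op 21 (add /wmg 4): {"des":57,"evu":24,"qf":17,"t":61,"wmg":4}
After op 22 (add /eph 72): {"des":57,"eph":72,"evu":24,"qf":17,"t":61,"wmg":4}
After op 23 (add /ew 87): {"des":57,"eph":72,"evu":24,"ew":87,"qf":17,"t":61,"wmg":4}
After op 24 (add /eph 45): {"des":57,"eph":45,"evu":24,"ew":87,"qf":17,"t":61,"wmg":4}
Size at the root: 7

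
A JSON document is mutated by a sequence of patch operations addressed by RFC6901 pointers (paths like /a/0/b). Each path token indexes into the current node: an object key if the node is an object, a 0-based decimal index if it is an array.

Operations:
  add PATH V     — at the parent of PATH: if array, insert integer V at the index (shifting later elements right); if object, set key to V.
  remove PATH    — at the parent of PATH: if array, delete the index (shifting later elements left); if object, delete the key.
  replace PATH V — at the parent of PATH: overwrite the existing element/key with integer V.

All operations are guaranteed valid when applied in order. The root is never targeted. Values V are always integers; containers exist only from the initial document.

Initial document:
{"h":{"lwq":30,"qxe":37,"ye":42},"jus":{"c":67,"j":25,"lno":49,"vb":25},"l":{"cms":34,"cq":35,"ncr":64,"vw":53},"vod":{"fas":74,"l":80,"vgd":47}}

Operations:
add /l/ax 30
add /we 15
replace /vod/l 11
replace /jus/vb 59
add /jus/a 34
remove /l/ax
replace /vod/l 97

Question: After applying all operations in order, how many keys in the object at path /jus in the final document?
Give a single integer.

After op 1 (add /l/ax 30): {"h":{"lwq":30,"qxe":37,"ye":42},"jus":{"c":67,"j":25,"lno":49,"vb":25},"l":{"ax":30,"cms":34,"cq":35,"ncr":64,"vw":53},"vod":{"fas":74,"l":80,"vgd":47}}
After op 2 (add /we 15): {"h":{"lwq":30,"qxe":37,"ye":42},"jus":{"c":67,"j":25,"lno":49,"vb":25},"l":{"ax":30,"cms":34,"cq":35,"ncr":64,"vw":53},"vod":{"fas":74,"l":80,"vgd":47},"we":15}
After op 3 (replace /vod/l 11): {"h":{"lwq":30,"qxe":37,"ye":42},"jus":{"c":67,"j":25,"lno":49,"vb":25},"l":{"ax":30,"cms":34,"cq":35,"ncr":64,"vw":53},"vod":{"fas":74,"l":11,"vgd":47},"we":15}
After op 4 (replace /jus/vb 59): {"h":{"lwq":30,"qxe":37,"ye":42},"jus":{"c":67,"j":25,"lno":49,"vb":59},"l":{"ax":30,"cms":34,"cq":35,"ncr":64,"vw":53},"vod":{"fas":74,"l":11,"vgd":47},"we":15}
After op 5 (add /jus/a 34): {"h":{"lwq":30,"qxe":37,"ye":42},"jus":{"a":34,"c":67,"j":25,"lno":49,"vb":59},"l":{"ax":30,"cms":34,"cq":35,"ncr":64,"vw":53},"vod":{"fas":74,"l":11,"vgd":47},"we":15}
After op 6 (remove /l/ax): {"h":{"lwq":30,"qxe":37,"ye":42},"jus":{"a":34,"c":67,"j":25,"lno":49,"vb":59},"l":{"cms":34,"cq":35,"ncr":64,"vw":53},"vod":{"fas":74,"l":11,"vgd":47},"we":15}
After op 7 (replace /vod/l 97): {"h":{"lwq":30,"qxe":37,"ye":42},"jus":{"a":34,"c":67,"j":25,"lno":49,"vb":59},"l":{"cms":34,"cq":35,"ncr":64,"vw":53},"vod":{"fas":74,"l":97,"vgd":47},"we":15}
Size at path /jus: 5

Answer: 5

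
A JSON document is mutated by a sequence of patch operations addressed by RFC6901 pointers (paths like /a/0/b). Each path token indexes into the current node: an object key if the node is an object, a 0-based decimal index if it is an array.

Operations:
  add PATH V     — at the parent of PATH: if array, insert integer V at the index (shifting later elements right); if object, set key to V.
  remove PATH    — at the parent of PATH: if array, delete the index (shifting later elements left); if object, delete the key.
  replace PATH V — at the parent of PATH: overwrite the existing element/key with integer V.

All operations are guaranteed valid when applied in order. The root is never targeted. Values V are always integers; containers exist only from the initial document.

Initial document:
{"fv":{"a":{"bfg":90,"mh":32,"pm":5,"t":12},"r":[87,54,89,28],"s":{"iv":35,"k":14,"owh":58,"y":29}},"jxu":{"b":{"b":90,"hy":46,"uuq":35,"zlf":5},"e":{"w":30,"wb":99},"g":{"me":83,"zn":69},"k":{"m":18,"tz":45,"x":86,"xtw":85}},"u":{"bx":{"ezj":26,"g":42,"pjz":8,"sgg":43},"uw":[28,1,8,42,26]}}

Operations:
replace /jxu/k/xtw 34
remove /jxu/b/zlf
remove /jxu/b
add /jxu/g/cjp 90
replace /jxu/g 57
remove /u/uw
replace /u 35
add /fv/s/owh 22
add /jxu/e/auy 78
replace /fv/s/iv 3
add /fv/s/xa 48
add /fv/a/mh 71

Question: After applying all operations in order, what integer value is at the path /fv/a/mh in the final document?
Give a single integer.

After op 1 (replace /jxu/k/xtw 34): {"fv":{"a":{"bfg":90,"mh":32,"pm":5,"t":12},"r":[87,54,89,28],"s":{"iv":35,"k":14,"owh":58,"y":29}},"jxu":{"b":{"b":90,"hy":46,"uuq":35,"zlf":5},"e":{"w":30,"wb":99},"g":{"me":83,"zn":69},"k":{"m":18,"tz":45,"x":86,"xtw":34}},"u":{"bx":{"ezj":26,"g":42,"pjz":8,"sgg":43},"uw":[28,1,8,42,26]}}
After op 2 (remove /jxu/b/zlf): {"fv":{"a":{"bfg":90,"mh":32,"pm":5,"t":12},"r":[87,54,89,28],"s":{"iv":35,"k":14,"owh":58,"y":29}},"jxu":{"b":{"b":90,"hy":46,"uuq":35},"e":{"w":30,"wb":99},"g":{"me":83,"zn":69},"k":{"m":18,"tz":45,"x":86,"xtw":34}},"u":{"bx":{"ezj":26,"g":42,"pjz":8,"sgg":43},"uw":[28,1,8,42,26]}}
After op 3 (remove /jxu/b): {"fv":{"a":{"bfg":90,"mh":32,"pm":5,"t":12},"r":[87,54,89,28],"s":{"iv":35,"k":14,"owh":58,"y":29}},"jxu":{"e":{"w":30,"wb":99},"g":{"me":83,"zn":69},"k":{"m":18,"tz":45,"x":86,"xtw":34}},"u":{"bx":{"ezj":26,"g":42,"pjz":8,"sgg":43},"uw":[28,1,8,42,26]}}
After op 4 (add /jxu/g/cjp 90): {"fv":{"a":{"bfg":90,"mh":32,"pm":5,"t":12},"r":[87,54,89,28],"s":{"iv":35,"k":14,"owh":58,"y":29}},"jxu":{"e":{"w":30,"wb":99},"g":{"cjp":90,"me":83,"zn":69},"k":{"m":18,"tz":45,"x":86,"xtw":34}},"u":{"bx":{"ezj":26,"g":42,"pjz":8,"sgg":43},"uw":[28,1,8,42,26]}}
After op 5 (replace /jxu/g 57): {"fv":{"a":{"bfg":90,"mh":32,"pm":5,"t":12},"r":[87,54,89,28],"s":{"iv":35,"k":14,"owh":58,"y":29}},"jxu":{"e":{"w":30,"wb":99},"g":57,"k":{"m":18,"tz":45,"x":86,"xtw":34}},"u":{"bx":{"ezj":26,"g":42,"pjz":8,"sgg":43},"uw":[28,1,8,42,26]}}
After op 6 (remove /u/uw): {"fv":{"a":{"bfg":90,"mh":32,"pm":5,"t":12},"r":[87,54,89,28],"s":{"iv":35,"k":14,"owh":58,"y":29}},"jxu":{"e":{"w":30,"wb":99},"g":57,"k":{"m":18,"tz":45,"x":86,"xtw":34}},"u":{"bx":{"ezj":26,"g":42,"pjz":8,"sgg":43}}}
After op 7 (replace /u 35): {"fv":{"a":{"bfg":90,"mh":32,"pm":5,"t":12},"r":[87,54,89,28],"s":{"iv":35,"k":14,"owh":58,"y":29}},"jxu":{"e":{"w":30,"wb":99},"g":57,"k":{"m":18,"tz":45,"x":86,"xtw":34}},"u":35}
After op 8 (add /fv/s/owh 22): {"fv":{"a":{"bfg":90,"mh":32,"pm":5,"t":12},"r":[87,54,89,28],"s":{"iv":35,"k":14,"owh":22,"y":29}},"jxu":{"e":{"w":30,"wb":99},"g":57,"k":{"m":18,"tz":45,"x":86,"xtw":34}},"u":35}
After op 9 (add /jxu/e/auy 78): {"fv":{"a":{"bfg":90,"mh":32,"pm":5,"t":12},"r":[87,54,89,28],"s":{"iv":35,"k":14,"owh":22,"y":29}},"jxu":{"e":{"auy":78,"w":30,"wb":99},"g":57,"k":{"m":18,"tz":45,"x":86,"xtw":34}},"u":35}
After op 10 (replace /fv/s/iv 3): {"fv":{"a":{"bfg":90,"mh":32,"pm":5,"t":12},"r":[87,54,89,28],"s":{"iv":3,"k":14,"owh":22,"y":29}},"jxu":{"e":{"auy":78,"w":30,"wb":99},"g":57,"k":{"m":18,"tz":45,"x":86,"xtw":34}},"u":35}
After op 11 (add /fv/s/xa 48): {"fv":{"a":{"bfg":90,"mh":32,"pm":5,"t":12},"r":[87,54,89,28],"s":{"iv":3,"k":14,"owh":22,"xa":48,"y":29}},"jxu":{"e":{"auy":78,"w":30,"wb":99},"g":57,"k":{"m":18,"tz":45,"x":86,"xtw":34}},"u":35}
After op 12 (add /fv/a/mh 71): {"fv":{"a":{"bfg":90,"mh":71,"pm":5,"t":12},"r":[87,54,89,28],"s":{"iv":3,"k":14,"owh":22,"xa":48,"y":29}},"jxu":{"e":{"auy":78,"w":30,"wb":99},"g":57,"k":{"m":18,"tz":45,"x":86,"xtw":34}},"u":35}
Value at /fv/a/mh: 71

Answer: 71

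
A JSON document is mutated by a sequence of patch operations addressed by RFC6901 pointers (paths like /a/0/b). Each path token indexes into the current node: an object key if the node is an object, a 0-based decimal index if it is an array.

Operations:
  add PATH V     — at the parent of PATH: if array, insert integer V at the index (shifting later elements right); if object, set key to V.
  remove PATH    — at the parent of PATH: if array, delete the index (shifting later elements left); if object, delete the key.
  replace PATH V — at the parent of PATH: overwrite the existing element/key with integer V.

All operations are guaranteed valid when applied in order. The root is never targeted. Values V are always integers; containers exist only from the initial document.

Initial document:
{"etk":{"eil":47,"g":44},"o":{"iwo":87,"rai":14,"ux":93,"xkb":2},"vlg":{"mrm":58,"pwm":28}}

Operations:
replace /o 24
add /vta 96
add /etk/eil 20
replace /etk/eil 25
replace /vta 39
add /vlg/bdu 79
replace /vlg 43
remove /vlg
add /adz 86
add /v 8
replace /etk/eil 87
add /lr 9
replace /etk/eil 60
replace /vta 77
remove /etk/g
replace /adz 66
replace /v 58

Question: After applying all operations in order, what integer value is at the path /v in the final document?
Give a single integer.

After op 1 (replace /o 24): {"etk":{"eil":47,"g":44},"o":24,"vlg":{"mrm":58,"pwm":28}}
After op 2 (add /vta 96): {"etk":{"eil":47,"g":44},"o":24,"vlg":{"mrm":58,"pwm":28},"vta":96}
After op 3 (add /etk/eil 20): {"etk":{"eil":20,"g":44},"o":24,"vlg":{"mrm":58,"pwm":28},"vta":96}
After op 4 (replace /etk/eil 25): {"etk":{"eil":25,"g":44},"o":24,"vlg":{"mrm":58,"pwm":28},"vta":96}
After op 5 (replace /vta 39): {"etk":{"eil":25,"g":44},"o":24,"vlg":{"mrm":58,"pwm":28},"vta":39}
After op 6 (add /vlg/bdu 79): {"etk":{"eil":25,"g":44},"o":24,"vlg":{"bdu":79,"mrm":58,"pwm":28},"vta":39}
After op 7 (replace /vlg 43): {"etk":{"eil":25,"g":44},"o":24,"vlg":43,"vta":39}
After op 8 (remove /vlg): {"etk":{"eil":25,"g":44},"o":24,"vta":39}
After op 9 (add /adz 86): {"adz":86,"etk":{"eil":25,"g":44},"o":24,"vta":39}
After op 10 (add /v 8): {"adz":86,"etk":{"eil":25,"g":44},"o":24,"v":8,"vta":39}
After op 11 (replace /etk/eil 87): {"adz":86,"etk":{"eil":87,"g":44},"o":24,"v":8,"vta":39}
After op 12 (add /lr 9): {"adz":86,"etk":{"eil":87,"g":44},"lr":9,"o":24,"v":8,"vta":39}
After op 13 (replace /etk/eil 60): {"adz":86,"etk":{"eil":60,"g":44},"lr":9,"o":24,"v":8,"vta":39}
After op 14 (replace /vta 77): {"adz":86,"etk":{"eil":60,"g":44},"lr":9,"o":24,"v":8,"vta":77}
After op 15 (remove /etk/g): {"adz":86,"etk":{"eil":60},"lr":9,"o":24,"v":8,"vta":77}
After op 16 (replace /adz 66): {"adz":66,"etk":{"eil":60},"lr":9,"o":24,"v":8,"vta":77}
After op 17 (replace /v 58): {"adz":66,"etk":{"eil":60},"lr":9,"o":24,"v":58,"vta":77}
Value at /v: 58

Answer: 58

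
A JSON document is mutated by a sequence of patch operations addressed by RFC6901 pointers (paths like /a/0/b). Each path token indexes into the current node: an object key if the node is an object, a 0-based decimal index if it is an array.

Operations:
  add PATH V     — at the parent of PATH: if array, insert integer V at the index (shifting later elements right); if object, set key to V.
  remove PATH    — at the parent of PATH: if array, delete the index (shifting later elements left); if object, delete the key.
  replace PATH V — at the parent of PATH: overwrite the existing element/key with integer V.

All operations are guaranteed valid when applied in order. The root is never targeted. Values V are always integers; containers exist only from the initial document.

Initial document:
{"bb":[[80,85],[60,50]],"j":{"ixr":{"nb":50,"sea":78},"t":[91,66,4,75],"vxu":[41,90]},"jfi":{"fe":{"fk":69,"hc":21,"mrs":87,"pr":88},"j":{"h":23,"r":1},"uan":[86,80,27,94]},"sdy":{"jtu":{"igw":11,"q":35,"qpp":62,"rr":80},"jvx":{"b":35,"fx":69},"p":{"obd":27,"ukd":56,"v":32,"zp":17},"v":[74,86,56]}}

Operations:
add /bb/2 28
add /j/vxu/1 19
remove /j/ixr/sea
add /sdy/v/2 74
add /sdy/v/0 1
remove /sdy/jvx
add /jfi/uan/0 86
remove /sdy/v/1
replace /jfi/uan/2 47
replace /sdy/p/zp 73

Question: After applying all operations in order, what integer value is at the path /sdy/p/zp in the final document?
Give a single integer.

After op 1 (add /bb/2 28): {"bb":[[80,85],[60,50],28],"j":{"ixr":{"nb":50,"sea":78},"t":[91,66,4,75],"vxu":[41,90]},"jfi":{"fe":{"fk":69,"hc":21,"mrs":87,"pr":88},"j":{"h":23,"r":1},"uan":[86,80,27,94]},"sdy":{"jtu":{"igw":11,"q":35,"qpp":62,"rr":80},"jvx":{"b":35,"fx":69},"p":{"obd":27,"ukd":56,"v":32,"zp":17},"v":[74,86,56]}}
After op 2 (add /j/vxu/1 19): {"bb":[[80,85],[60,50],28],"j":{"ixr":{"nb":50,"sea":78},"t":[91,66,4,75],"vxu":[41,19,90]},"jfi":{"fe":{"fk":69,"hc":21,"mrs":87,"pr":88},"j":{"h":23,"r":1},"uan":[86,80,27,94]},"sdy":{"jtu":{"igw":11,"q":35,"qpp":62,"rr":80},"jvx":{"b":35,"fx":69},"p":{"obd":27,"ukd":56,"v":32,"zp":17},"v":[74,86,56]}}
After op 3 (remove /j/ixr/sea): {"bb":[[80,85],[60,50],28],"j":{"ixr":{"nb":50},"t":[91,66,4,75],"vxu":[41,19,90]},"jfi":{"fe":{"fk":69,"hc":21,"mrs":87,"pr":88},"j":{"h":23,"r":1},"uan":[86,80,27,94]},"sdy":{"jtu":{"igw":11,"q":35,"qpp":62,"rr":80},"jvx":{"b":35,"fx":69},"p":{"obd":27,"ukd":56,"v":32,"zp":17},"v":[74,86,56]}}
After op 4 (add /sdy/v/2 74): {"bb":[[80,85],[60,50],28],"j":{"ixr":{"nb":50},"t":[91,66,4,75],"vxu":[41,19,90]},"jfi":{"fe":{"fk":69,"hc":21,"mrs":87,"pr":88},"j":{"h":23,"r":1},"uan":[86,80,27,94]},"sdy":{"jtu":{"igw":11,"q":35,"qpp":62,"rr":80},"jvx":{"b":35,"fx":69},"p":{"obd":27,"ukd":56,"v":32,"zp":17},"v":[74,86,74,56]}}
After op 5 (add /sdy/v/0 1): {"bb":[[80,85],[60,50],28],"j":{"ixr":{"nb":50},"t":[91,66,4,75],"vxu":[41,19,90]},"jfi":{"fe":{"fk":69,"hc":21,"mrs":87,"pr":88},"j":{"h":23,"r":1},"uan":[86,80,27,94]},"sdy":{"jtu":{"igw":11,"q":35,"qpp":62,"rr":80},"jvx":{"b":35,"fx":69},"p":{"obd":27,"ukd":56,"v":32,"zp":17},"v":[1,74,86,74,56]}}
After op 6 (remove /sdy/jvx): {"bb":[[80,85],[60,50],28],"j":{"ixr":{"nb":50},"t":[91,66,4,75],"vxu":[41,19,90]},"jfi":{"fe":{"fk":69,"hc":21,"mrs":87,"pr":88},"j":{"h":23,"r":1},"uan":[86,80,27,94]},"sdy":{"jtu":{"igw":11,"q":35,"qpp":62,"rr":80},"p":{"obd":27,"ukd":56,"v":32,"zp":17},"v":[1,74,86,74,56]}}
After op 7 (add /jfi/uan/0 86): {"bb":[[80,85],[60,50],28],"j":{"ixr":{"nb":50},"t":[91,66,4,75],"vxu":[41,19,90]},"jfi":{"fe":{"fk":69,"hc":21,"mrs":87,"pr":88},"j":{"h":23,"r":1},"uan":[86,86,80,27,94]},"sdy":{"jtu":{"igw":11,"q":35,"qpp":62,"rr":80},"p":{"obd":27,"ukd":56,"v":32,"zp":17},"v":[1,74,86,74,56]}}
After op 8 (remove /sdy/v/1): {"bb":[[80,85],[60,50],28],"j":{"ixr":{"nb":50},"t":[91,66,4,75],"vxu":[41,19,90]},"jfi":{"fe":{"fk":69,"hc":21,"mrs":87,"pr":88},"j":{"h":23,"r":1},"uan":[86,86,80,27,94]},"sdy":{"jtu":{"igw":11,"q":35,"qpp":62,"rr":80},"p":{"obd":27,"ukd":56,"v":32,"zp":17},"v":[1,86,74,56]}}
After op 9 (replace /jfi/uan/2 47): {"bb":[[80,85],[60,50],28],"j":{"ixr":{"nb":50},"t":[91,66,4,75],"vxu":[41,19,90]},"jfi":{"fe":{"fk":69,"hc":21,"mrs":87,"pr":88},"j":{"h":23,"r":1},"uan":[86,86,47,27,94]},"sdy":{"jtu":{"igw":11,"q":35,"qpp":62,"rr":80},"p":{"obd":27,"ukd":56,"v":32,"zp":17},"v":[1,86,74,56]}}
After op 10 (replace /sdy/p/zp 73): {"bb":[[80,85],[60,50],28],"j":{"ixr":{"nb":50},"t":[91,66,4,75],"vxu":[41,19,90]},"jfi":{"fe":{"fk":69,"hc":21,"mrs":87,"pr":88},"j":{"h":23,"r":1},"uan":[86,86,47,27,94]},"sdy":{"jtu":{"igw":11,"q":35,"qpp":62,"rr":80},"p":{"obd":27,"ukd":56,"v":32,"zp":73},"v":[1,86,74,56]}}
Value at /sdy/p/zp: 73

Answer: 73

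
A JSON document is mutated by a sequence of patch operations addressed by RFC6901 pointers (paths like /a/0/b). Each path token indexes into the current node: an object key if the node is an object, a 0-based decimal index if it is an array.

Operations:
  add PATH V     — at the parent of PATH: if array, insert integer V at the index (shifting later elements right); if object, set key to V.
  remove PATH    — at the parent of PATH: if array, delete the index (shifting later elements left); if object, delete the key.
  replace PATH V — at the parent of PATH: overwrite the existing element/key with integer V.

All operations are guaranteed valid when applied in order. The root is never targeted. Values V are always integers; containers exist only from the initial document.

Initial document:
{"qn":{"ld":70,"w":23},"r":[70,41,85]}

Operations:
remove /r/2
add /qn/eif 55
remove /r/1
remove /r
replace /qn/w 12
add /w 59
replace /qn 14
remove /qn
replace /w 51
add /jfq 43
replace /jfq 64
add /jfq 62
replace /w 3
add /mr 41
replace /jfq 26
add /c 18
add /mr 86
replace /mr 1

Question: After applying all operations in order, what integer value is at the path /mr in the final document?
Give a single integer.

After op 1 (remove /r/2): {"qn":{"ld":70,"w":23},"r":[70,41]}
After op 2 (add /qn/eif 55): {"qn":{"eif":55,"ld":70,"w":23},"r":[70,41]}
After op 3 (remove /r/1): {"qn":{"eif":55,"ld":70,"w":23},"r":[70]}
After op 4 (remove /r): {"qn":{"eif":55,"ld":70,"w":23}}
After op 5 (replace /qn/w 12): {"qn":{"eif":55,"ld":70,"w":12}}
After op 6 (add /w 59): {"qn":{"eif":55,"ld":70,"w":12},"w":59}
After op 7 (replace /qn 14): {"qn":14,"w":59}
After op 8 (remove /qn): {"w":59}
After op 9 (replace /w 51): {"w":51}
After op 10 (add /jfq 43): {"jfq":43,"w":51}
After op 11 (replace /jfq 64): {"jfq":64,"w":51}
After op 12 (add /jfq 62): {"jfq":62,"w":51}
After op 13 (replace /w 3): {"jfq":62,"w":3}
After op 14 (add /mr 41): {"jfq":62,"mr":41,"w":3}
After op 15 (replace /jfq 26): {"jfq":26,"mr":41,"w":3}
After op 16 (add /c 18): {"c":18,"jfq":26,"mr":41,"w":3}
After op 17 (add /mr 86): {"c":18,"jfq":26,"mr":86,"w":3}
After op 18 (replace /mr 1): {"c":18,"jfq":26,"mr":1,"w":3}
Value at /mr: 1

Answer: 1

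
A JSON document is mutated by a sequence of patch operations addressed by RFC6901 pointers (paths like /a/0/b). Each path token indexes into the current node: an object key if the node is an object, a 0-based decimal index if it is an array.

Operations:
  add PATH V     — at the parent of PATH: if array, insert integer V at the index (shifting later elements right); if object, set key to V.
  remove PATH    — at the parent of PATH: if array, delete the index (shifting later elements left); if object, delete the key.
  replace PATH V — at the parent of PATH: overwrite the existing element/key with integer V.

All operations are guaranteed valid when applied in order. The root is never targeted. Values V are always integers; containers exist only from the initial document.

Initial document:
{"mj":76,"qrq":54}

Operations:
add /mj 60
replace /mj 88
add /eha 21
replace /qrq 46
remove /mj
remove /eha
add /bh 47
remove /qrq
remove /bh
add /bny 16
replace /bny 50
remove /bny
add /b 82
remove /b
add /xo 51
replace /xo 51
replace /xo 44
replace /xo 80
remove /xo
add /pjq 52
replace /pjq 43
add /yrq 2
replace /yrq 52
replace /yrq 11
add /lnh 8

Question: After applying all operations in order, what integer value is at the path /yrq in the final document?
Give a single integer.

After op 1 (add /mj 60): {"mj":60,"qrq":54}
After op 2 (replace /mj 88): {"mj":88,"qrq":54}
After op 3 (add /eha 21): {"eha":21,"mj":88,"qrq":54}
After op 4 (replace /qrq 46): {"eha":21,"mj":88,"qrq":46}
After op 5 (remove /mj): {"eha":21,"qrq":46}
After op 6 (remove /eha): {"qrq":46}
After op 7 (add /bh 47): {"bh":47,"qrq":46}
After op 8 (remove /qrq): {"bh":47}
After op 9 (remove /bh): {}
After op 10 (add /bny 16): {"bny":16}
After op 11 (replace /bny 50): {"bny":50}
After op 12 (remove /bny): {}
After op 13 (add /b 82): {"b":82}
After op 14 (remove /b): {}
After op 15 (add /xo 51): {"xo":51}
After op 16 (replace /xo 51): {"xo":51}
After op 17 (replace /xo 44): {"xo":44}
After op 18 (replace /xo 80): {"xo":80}
After op 19 (remove /xo): {}
After op 20 (add /pjq 52): {"pjq":52}
After op 21 (replace /pjq 43): {"pjq":43}
After op 22 (add /yrq 2): {"pjq":43,"yrq":2}
After op 23 (replace /yrq 52): {"pjq":43,"yrq":52}
After op 24 (replace /yrq 11): {"pjq":43,"yrq":11}
After op 25 (add /lnh 8): {"lnh":8,"pjq":43,"yrq":11}
Value at /yrq: 11

Answer: 11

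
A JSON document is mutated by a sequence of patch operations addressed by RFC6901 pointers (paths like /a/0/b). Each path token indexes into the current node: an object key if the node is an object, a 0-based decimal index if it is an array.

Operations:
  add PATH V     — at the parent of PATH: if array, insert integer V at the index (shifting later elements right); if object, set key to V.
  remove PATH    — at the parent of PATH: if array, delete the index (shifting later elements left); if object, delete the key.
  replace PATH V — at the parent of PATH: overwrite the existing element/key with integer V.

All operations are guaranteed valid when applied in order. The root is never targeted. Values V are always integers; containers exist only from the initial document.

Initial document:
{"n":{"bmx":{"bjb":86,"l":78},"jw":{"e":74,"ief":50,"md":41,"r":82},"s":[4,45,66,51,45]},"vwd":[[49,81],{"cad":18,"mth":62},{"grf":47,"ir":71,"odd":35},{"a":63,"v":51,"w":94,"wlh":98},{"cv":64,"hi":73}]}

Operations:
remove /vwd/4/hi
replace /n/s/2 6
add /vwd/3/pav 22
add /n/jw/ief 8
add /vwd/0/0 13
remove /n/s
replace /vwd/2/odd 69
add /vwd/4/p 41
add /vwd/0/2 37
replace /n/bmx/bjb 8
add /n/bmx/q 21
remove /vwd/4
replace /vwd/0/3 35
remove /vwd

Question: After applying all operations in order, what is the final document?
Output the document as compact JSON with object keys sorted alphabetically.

After op 1 (remove /vwd/4/hi): {"n":{"bmx":{"bjb":86,"l":78},"jw":{"e":74,"ief":50,"md":41,"r":82},"s":[4,45,66,51,45]},"vwd":[[49,81],{"cad":18,"mth":62},{"grf":47,"ir":71,"odd":35},{"a":63,"v":51,"w":94,"wlh":98},{"cv":64}]}
After op 2 (replace /n/s/2 6): {"n":{"bmx":{"bjb":86,"l":78},"jw":{"e":74,"ief":50,"md":41,"r":82},"s":[4,45,6,51,45]},"vwd":[[49,81],{"cad":18,"mth":62},{"grf":47,"ir":71,"odd":35},{"a":63,"v":51,"w":94,"wlh":98},{"cv":64}]}
After op 3 (add /vwd/3/pav 22): {"n":{"bmx":{"bjb":86,"l":78},"jw":{"e":74,"ief":50,"md":41,"r":82},"s":[4,45,6,51,45]},"vwd":[[49,81],{"cad":18,"mth":62},{"grf":47,"ir":71,"odd":35},{"a":63,"pav":22,"v":51,"w":94,"wlh":98},{"cv":64}]}
After op 4 (add /n/jw/ief 8): {"n":{"bmx":{"bjb":86,"l":78},"jw":{"e":74,"ief":8,"md":41,"r":82},"s":[4,45,6,51,45]},"vwd":[[49,81],{"cad":18,"mth":62},{"grf":47,"ir":71,"odd":35},{"a":63,"pav":22,"v":51,"w":94,"wlh":98},{"cv":64}]}
After op 5 (add /vwd/0/0 13): {"n":{"bmx":{"bjb":86,"l":78},"jw":{"e":74,"ief":8,"md":41,"r":82},"s":[4,45,6,51,45]},"vwd":[[13,49,81],{"cad":18,"mth":62},{"grf":47,"ir":71,"odd":35},{"a":63,"pav":22,"v":51,"w":94,"wlh":98},{"cv":64}]}
After op 6 (remove /n/s): {"n":{"bmx":{"bjb":86,"l":78},"jw":{"e":74,"ief":8,"md":41,"r":82}},"vwd":[[13,49,81],{"cad":18,"mth":62},{"grf":47,"ir":71,"odd":35},{"a":63,"pav":22,"v":51,"w":94,"wlh":98},{"cv":64}]}
After op 7 (replace /vwd/2/odd 69): {"n":{"bmx":{"bjb":86,"l":78},"jw":{"e":74,"ief":8,"md":41,"r":82}},"vwd":[[13,49,81],{"cad":18,"mth":62},{"grf":47,"ir":71,"odd":69},{"a":63,"pav":22,"v":51,"w":94,"wlh":98},{"cv":64}]}
After op 8 (add /vwd/4/p 41): {"n":{"bmx":{"bjb":86,"l":78},"jw":{"e":74,"ief":8,"md":41,"r":82}},"vwd":[[13,49,81],{"cad":18,"mth":62},{"grf":47,"ir":71,"odd":69},{"a":63,"pav":22,"v":51,"w":94,"wlh":98},{"cv":64,"p":41}]}
After op 9 (add /vwd/0/2 37): {"n":{"bmx":{"bjb":86,"l":78},"jw":{"e":74,"ief":8,"md":41,"r":82}},"vwd":[[13,49,37,81],{"cad":18,"mth":62},{"grf":47,"ir":71,"odd":69},{"a":63,"pav":22,"v":51,"w":94,"wlh":98},{"cv":64,"p":41}]}
After op 10 (replace /n/bmx/bjb 8): {"n":{"bmx":{"bjb":8,"l":78},"jw":{"e":74,"ief":8,"md":41,"r":82}},"vwd":[[13,49,37,81],{"cad":18,"mth":62},{"grf":47,"ir":71,"odd":69},{"a":63,"pav":22,"v":51,"w":94,"wlh":98},{"cv":64,"p":41}]}
After op 11 (add /n/bmx/q 21): {"n":{"bmx":{"bjb":8,"l":78,"q":21},"jw":{"e":74,"ief":8,"md":41,"r":82}},"vwd":[[13,49,37,81],{"cad":18,"mth":62},{"grf":47,"ir":71,"odd":69},{"a":63,"pav":22,"v":51,"w":94,"wlh":98},{"cv":64,"p":41}]}
After op 12 (remove /vwd/4): {"n":{"bmx":{"bjb":8,"l":78,"q":21},"jw":{"e":74,"ief":8,"md":41,"r":82}},"vwd":[[13,49,37,81],{"cad":18,"mth":62},{"grf":47,"ir":71,"odd":69},{"a":63,"pav":22,"v":51,"w":94,"wlh":98}]}
After op 13 (replace /vwd/0/3 35): {"n":{"bmx":{"bjb":8,"l":78,"q":21},"jw":{"e":74,"ief":8,"md":41,"r":82}},"vwd":[[13,49,37,35],{"cad":18,"mth":62},{"grf":47,"ir":71,"odd":69},{"a":63,"pav":22,"v":51,"w":94,"wlh":98}]}
After op 14 (remove /vwd): {"n":{"bmx":{"bjb":8,"l":78,"q":21},"jw":{"e":74,"ief":8,"md":41,"r":82}}}

Answer: {"n":{"bmx":{"bjb":8,"l":78,"q":21},"jw":{"e":74,"ief":8,"md":41,"r":82}}}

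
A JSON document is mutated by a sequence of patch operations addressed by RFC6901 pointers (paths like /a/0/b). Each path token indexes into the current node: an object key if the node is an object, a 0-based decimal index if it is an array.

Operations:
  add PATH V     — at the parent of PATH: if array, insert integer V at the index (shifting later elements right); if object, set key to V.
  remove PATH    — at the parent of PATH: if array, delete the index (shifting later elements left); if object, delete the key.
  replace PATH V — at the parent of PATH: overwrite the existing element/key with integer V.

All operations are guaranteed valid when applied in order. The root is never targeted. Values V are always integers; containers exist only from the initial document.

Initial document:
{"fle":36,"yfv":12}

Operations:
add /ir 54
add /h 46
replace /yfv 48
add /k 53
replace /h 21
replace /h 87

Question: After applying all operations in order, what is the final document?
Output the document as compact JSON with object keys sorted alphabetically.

After op 1 (add /ir 54): {"fle":36,"ir":54,"yfv":12}
After op 2 (add /h 46): {"fle":36,"h":46,"ir":54,"yfv":12}
After op 3 (replace /yfv 48): {"fle":36,"h":46,"ir":54,"yfv":48}
After op 4 (add /k 53): {"fle":36,"h":46,"ir":54,"k":53,"yfv":48}
After op 5 (replace /h 21): {"fle":36,"h":21,"ir":54,"k":53,"yfv":48}
After op 6 (replace /h 87): {"fle":36,"h":87,"ir":54,"k":53,"yfv":48}

Answer: {"fle":36,"h":87,"ir":54,"k":53,"yfv":48}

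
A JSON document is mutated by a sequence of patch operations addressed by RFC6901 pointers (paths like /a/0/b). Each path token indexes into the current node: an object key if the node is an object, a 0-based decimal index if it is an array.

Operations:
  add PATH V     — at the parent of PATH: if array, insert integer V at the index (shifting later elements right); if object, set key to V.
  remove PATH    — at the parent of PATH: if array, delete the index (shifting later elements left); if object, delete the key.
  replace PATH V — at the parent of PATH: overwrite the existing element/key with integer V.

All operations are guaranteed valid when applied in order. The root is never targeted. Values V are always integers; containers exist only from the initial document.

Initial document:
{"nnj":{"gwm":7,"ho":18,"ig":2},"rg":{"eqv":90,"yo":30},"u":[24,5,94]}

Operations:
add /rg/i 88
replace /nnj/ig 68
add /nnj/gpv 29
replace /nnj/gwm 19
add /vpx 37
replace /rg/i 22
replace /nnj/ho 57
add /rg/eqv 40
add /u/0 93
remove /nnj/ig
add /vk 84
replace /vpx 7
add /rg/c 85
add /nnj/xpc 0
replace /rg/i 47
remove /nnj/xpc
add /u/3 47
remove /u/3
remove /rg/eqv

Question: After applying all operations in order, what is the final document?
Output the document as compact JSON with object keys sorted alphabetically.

Answer: {"nnj":{"gpv":29,"gwm":19,"ho":57},"rg":{"c":85,"i":47,"yo":30},"u":[93,24,5,94],"vk":84,"vpx":7}

Derivation:
After op 1 (add /rg/i 88): {"nnj":{"gwm":7,"ho":18,"ig":2},"rg":{"eqv":90,"i":88,"yo":30},"u":[24,5,94]}
After op 2 (replace /nnj/ig 68): {"nnj":{"gwm":7,"ho":18,"ig":68},"rg":{"eqv":90,"i":88,"yo":30},"u":[24,5,94]}
After op 3 (add /nnj/gpv 29): {"nnj":{"gpv":29,"gwm":7,"ho":18,"ig":68},"rg":{"eqv":90,"i":88,"yo":30},"u":[24,5,94]}
After op 4 (replace /nnj/gwm 19): {"nnj":{"gpv":29,"gwm":19,"ho":18,"ig":68},"rg":{"eqv":90,"i":88,"yo":30},"u":[24,5,94]}
After op 5 (add /vpx 37): {"nnj":{"gpv":29,"gwm":19,"ho":18,"ig":68},"rg":{"eqv":90,"i":88,"yo":30},"u":[24,5,94],"vpx":37}
After op 6 (replace /rg/i 22): {"nnj":{"gpv":29,"gwm":19,"ho":18,"ig":68},"rg":{"eqv":90,"i":22,"yo":30},"u":[24,5,94],"vpx":37}
After op 7 (replace /nnj/ho 57): {"nnj":{"gpv":29,"gwm":19,"ho":57,"ig":68},"rg":{"eqv":90,"i":22,"yo":30},"u":[24,5,94],"vpx":37}
After op 8 (add /rg/eqv 40): {"nnj":{"gpv":29,"gwm":19,"ho":57,"ig":68},"rg":{"eqv":40,"i":22,"yo":30},"u":[24,5,94],"vpx":37}
After op 9 (add /u/0 93): {"nnj":{"gpv":29,"gwm":19,"ho":57,"ig":68},"rg":{"eqv":40,"i":22,"yo":30},"u":[93,24,5,94],"vpx":37}
After op 10 (remove /nnj/ig): {"nnj":{"gpv":29,"gwm":19,"ho":57},"rg":{"eqv":40,"i":22,"yo":30},"u":[93,24,5,94],"vpx":37}
After op 11 (add /vk 84): {"nnj":{"gpv":29,"gwm":19,"ho":57},"rg":{"eqv":40,"i":22,"yo":30},"u":[93,24,5,94],"vk":84,"vpx":37}
After op 12 (replace /vpx 7): {"nnj":{"gpv":29,"gwm":19,"ho":57},"rg":{"eqv":40,"i":22,"yo":30},"u":[93,24,5,94],"vk":84,"vpx":7}
After op 13 (add /rg/c 85): {"nnj":{"gpv":29,"gwm":19,"ho":57},"rg":{"c":85,"eqv":40,"i":22,"yo":30},"u":[93,24,5,94],"vk":84,"vpx":7}
After op 14 (add /nnj/xpc 0): {"nnj":{"gpv":29,"gwm":19,"ho":57,"xpc":0},"rg":{"c":85,"eqv":40,"i":22,"yo":30},"u":[93,24,5,94],"vk":84,"vpx":7}
After op 15 (replace /rg/i 47): {"nnj":{"gpv":29,"gwm":19,"ho":57,"xpc":0},"rg":{"c":85,"eqv":40,"i":47,"yo":30},"u":[93,24,5,94],"vk":84,"vpx":7}
After op 16 (remove /nnj/xpc): {"nnj":{"gpv":29,"gwm":19,"ho":57},"rg":{"c":85,"eqv":40,"i":47,"yo":30},"u":[93,24,5,94],"vk":84,"vpx":7}
After op 17 (add /u/3 47): {"nnj":{"gpv":29,"gwm":19,"ho":57},"rg":{"c":85,"eqv":40,"i":47,"yo":30},"u":[93,24,5,47,94],"vk":84,"vpx":7}
After op 18 (remove /u/3): {"nnj":{"gpv":29,"gwm":19,"ho":57},"rg":{"c":85,"eqv":40,"i":47,"yo":30},"u":[93,24,5,94],"vk":84,"vpx":7}
After op 19 (remove /rg/eqv): {"nnj":{"gpv":29,"gwm":19,"ho":57},"rg":{"c":85,"i":47,"yo":30},"u":[93,24,5,94],"vk":84,"vpx":7}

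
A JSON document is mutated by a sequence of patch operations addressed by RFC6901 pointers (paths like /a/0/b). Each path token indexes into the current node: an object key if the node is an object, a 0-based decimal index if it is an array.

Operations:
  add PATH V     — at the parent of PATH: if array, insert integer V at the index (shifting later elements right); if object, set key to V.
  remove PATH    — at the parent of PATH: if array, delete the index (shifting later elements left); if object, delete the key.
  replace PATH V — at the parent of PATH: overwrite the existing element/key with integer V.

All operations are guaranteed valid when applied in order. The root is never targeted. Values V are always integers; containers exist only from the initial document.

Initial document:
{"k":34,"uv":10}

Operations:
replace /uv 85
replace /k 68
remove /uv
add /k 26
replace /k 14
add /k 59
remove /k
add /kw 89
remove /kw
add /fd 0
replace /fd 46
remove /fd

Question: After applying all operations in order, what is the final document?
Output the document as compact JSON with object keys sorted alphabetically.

Answer: {}

Derivation:
After op 1 (replace /uv 85): {"k":34,"uv":85}
After op 2 (replace /k 68): {"k":68,"uv":85}
After op 3 (remove /uv): {"k":68}
After op 4 (add /k 26): {"k":26}
After op 5 (replace /k 14): {"k":14}
After op 6 (add /k 59): {"k":59}
After op 7 (remove /k): {}
After op 8 (add /kw 89): {"kw":89}
After op 9 (remove /kw): {}
After op 10 (add /fd 0): {"fd":0}
After op 11 (replace /fd 46): {"fd":46}
After op 12 (remove /fd): {}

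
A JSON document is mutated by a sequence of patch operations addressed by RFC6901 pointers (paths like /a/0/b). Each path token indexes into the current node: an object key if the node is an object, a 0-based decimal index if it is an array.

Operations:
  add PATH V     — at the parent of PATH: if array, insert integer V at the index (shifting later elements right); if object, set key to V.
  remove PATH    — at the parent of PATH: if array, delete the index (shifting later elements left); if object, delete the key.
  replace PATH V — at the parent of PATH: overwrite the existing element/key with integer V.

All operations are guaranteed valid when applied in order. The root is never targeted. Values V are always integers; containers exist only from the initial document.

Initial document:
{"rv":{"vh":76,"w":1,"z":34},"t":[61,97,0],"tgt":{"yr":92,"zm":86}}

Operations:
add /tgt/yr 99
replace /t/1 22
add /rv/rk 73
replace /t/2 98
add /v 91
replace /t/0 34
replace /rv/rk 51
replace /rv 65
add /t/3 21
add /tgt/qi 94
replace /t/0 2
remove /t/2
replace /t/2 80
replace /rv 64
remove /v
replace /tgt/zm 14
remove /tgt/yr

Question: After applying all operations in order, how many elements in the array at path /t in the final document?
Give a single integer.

After op 1 (add /tgt/yr 99): {"rv":{"vh":76,"w":1,"z":34},"t":[61,97,0],"tgt":{"yr":99,"zm":86}}
After op 2 (replace /t/1 22): {"rv":{"vh":76,"w":1,"z":34},"t":[61,22,0],"tgt":{"yr":99,"zm":86}}
After op 3 (add /rv/rk 73): {"rv":{"rk":73,"vh":76,"w":1,"z":34},"t":[61,22,0],"tgt":{"yr":99,"zm":86}}
After op 4 (replace /t/2 98): {"rv":{"rk":73,"vh":76,"w":1,"z":34},"t":[61,22,98],"tgt":{"yr":99,"zm":86}}
After op 5 (add /v 91): {"rv":{"rk":73,"vh":76,"w":1,"z":34},"t":[61,22,98],"tgt":{"yr":99,"zm":86},"v":91}
After op 6 (replace /t/0 34): {"rv":{"rk":73,"vh":76,"w":1,"z":34},"t":[34,22,98],"tgt":{"yr":99,"zm":86},"v":91}
After op 7 (replace /rv/rk 51): {"rv":{"rk":51,"vh":76,"w":1,"z":34},"t":[34,22,98],"tgt":{"yr":99,"zm":86},"v":91}
After op 8 (replace /rv 65): {"rv":65,"t":[34,22,98],"tgt":{"yr":99,"zm":86},"v":91}
After op 9 (add /t/3 21): {"rv":65,"t":[34,22,98,21],"tgt":{"yr":99,"zm":86},"v":91}
After op 10 (add /tgt/qi 94): {"rv":65,"t":[34,22,98,21],"tgt":{"qi":94,"yr":99,"zm":86},"v":91}
After op 11 (replace /t/0 2): {"rv":65,"t":[2,22,98,21],"tgt":{"qi":94,"yr":99,"zm":86},"v":91}
After op 12 (remove /t/2): {"rv":65,"t":[2,22,21],"tgt":{"qi":94,"yr":99,"zm":86},"v":91}
After op 13 (replace /t/2 80): {"rv":65,"t":[2,22,80],"tgt":{"qi":94,"yr":99,"zm":86},"v":91}
After op 14 (replace /rv 64): {"rv":64,"t":[2,22,80],"tgt":{"qi":94,"yr":99,"zm":86},"v":91}
After op 15 (remove /v): {"rv":64,"t":[2,22,80],"tgt":{"qi":94,"yr":99,"zm":86}}
After op 16 (replace /tgt/zm 14): {"rv":64,"t":[2,22,80],"tgt":{"qi":94,"yr":99,"zm":14}}
After op 17 (remove /tgt/yr): {"rv":64,"t":[2,22,80],"tgt":{"qi":94,"zm":14}}
Size at path /t: 3

Answer: 3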